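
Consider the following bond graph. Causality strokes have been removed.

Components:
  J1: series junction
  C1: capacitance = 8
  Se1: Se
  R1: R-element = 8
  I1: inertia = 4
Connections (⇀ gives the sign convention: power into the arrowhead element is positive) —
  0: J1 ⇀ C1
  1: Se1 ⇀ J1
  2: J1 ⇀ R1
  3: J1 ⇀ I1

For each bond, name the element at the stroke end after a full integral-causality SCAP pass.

b1 →J1  (Se1: effort source, stroke at far end)
b0 →J1  (C1 outputs effort q/C1)
b3 →I1  (I1 outputs flow p/I1)
b2 →J1  (J1 flow already set via bond 3)

β0 stroke→J1
β1 stroke→J1
β2 stroke→J1
β3 stroke→I1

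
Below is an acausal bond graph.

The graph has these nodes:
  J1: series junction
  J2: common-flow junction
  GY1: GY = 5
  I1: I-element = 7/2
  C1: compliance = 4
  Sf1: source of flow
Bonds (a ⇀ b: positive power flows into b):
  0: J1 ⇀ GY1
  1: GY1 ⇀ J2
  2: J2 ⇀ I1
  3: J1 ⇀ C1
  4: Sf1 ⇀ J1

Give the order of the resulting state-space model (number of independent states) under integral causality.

β4 stroke→Sf1  (Sf1 fixes flow; stroke at Sf1)
β0 stroke→J1  (1-jn J1 has f-setter on 4)
β3 stroke→J1  (1-jn J1 has f-setter on 4)
β1 stroke→J2  (through GY1, causality inverts; strokes same side of GY1)
β2 stroke→I1  (J2 needs exactly one f-in)

2  (C1, I1 all integral)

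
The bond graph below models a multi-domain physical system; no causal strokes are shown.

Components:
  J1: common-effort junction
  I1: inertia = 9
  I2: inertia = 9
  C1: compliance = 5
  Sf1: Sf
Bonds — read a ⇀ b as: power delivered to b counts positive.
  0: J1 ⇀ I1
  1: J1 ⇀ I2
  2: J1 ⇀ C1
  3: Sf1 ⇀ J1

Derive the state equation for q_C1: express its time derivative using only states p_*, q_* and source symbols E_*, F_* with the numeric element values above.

#3 →Sf1  (source Sf1 imposes f)
#0 →I1  (I1: I, integral causality)
#1 →I2  (I2 outputs flow p/I2)
#2 →J1  (J1: last free bond brings effort in)

dq_C1/dt = F_Sf1 - p_I1/9 - p_I2/9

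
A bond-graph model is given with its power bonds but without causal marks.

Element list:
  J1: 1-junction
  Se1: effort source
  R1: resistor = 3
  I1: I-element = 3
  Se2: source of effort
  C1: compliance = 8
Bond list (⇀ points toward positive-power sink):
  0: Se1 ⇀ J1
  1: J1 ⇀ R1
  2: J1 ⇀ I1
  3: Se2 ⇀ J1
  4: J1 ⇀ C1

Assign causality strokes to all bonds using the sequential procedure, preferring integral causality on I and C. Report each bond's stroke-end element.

bond 0 →J1
bond 1 →J1
bond 2 →I1
bond 3 →J1
bond 4 →J1

#0 →J1  (Se1 (Se) sets effort on bond)
#3 →J1  (Se2 (Se) sets effort on bond)
#2 →I1  (I1: I, integral causality)
#1 →J1  (J1: bond 2 brought flow, rest push out)
#4 →J1  (1-jn J1 has f-setter on 2)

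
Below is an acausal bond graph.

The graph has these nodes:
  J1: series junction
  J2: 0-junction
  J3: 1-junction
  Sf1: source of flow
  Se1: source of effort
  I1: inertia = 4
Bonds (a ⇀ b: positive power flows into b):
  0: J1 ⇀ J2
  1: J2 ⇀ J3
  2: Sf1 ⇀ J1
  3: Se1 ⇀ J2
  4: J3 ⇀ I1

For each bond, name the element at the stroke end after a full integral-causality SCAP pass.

#2 stroke→Sf1  (Sf1: flow source, stroke at near end)
#3 stroke→J2  (Se1 (Se) sets effort on bond)
#0 stroke→J1  (common-f at J1 fixed by 2)
#1 stroke→J3  (J2 effort already set via bond 3)
#4 stroke→I1  (J3: last free bond brings flow in)

#0 stroke at J1
#1 stroke at J3
#2 stroke at Sf1
#3 stroke at J2
#4 stroke at I1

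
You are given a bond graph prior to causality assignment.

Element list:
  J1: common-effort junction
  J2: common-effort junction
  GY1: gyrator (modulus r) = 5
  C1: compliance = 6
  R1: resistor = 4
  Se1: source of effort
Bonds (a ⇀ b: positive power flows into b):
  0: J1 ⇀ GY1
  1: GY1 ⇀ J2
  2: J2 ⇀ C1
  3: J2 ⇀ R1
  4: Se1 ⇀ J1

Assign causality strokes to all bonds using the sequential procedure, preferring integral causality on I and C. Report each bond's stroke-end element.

b0 stroke→GY1
b1 stroke→GY1
b2 stroke→J2
b3 stroke→R1
b4 stroke→J1

bond 4 |J1  (Se1 fixes effort; stroke away)
bond 0 |GY1  (J1: bond 4 brought effort, rest push out)
bond 1 |GY1  (GY GY1: same side as bond 0)
bond 2 |J2  (C1: C, integral causality)
bond 3 |R1  (J2 effort already set via bond 2)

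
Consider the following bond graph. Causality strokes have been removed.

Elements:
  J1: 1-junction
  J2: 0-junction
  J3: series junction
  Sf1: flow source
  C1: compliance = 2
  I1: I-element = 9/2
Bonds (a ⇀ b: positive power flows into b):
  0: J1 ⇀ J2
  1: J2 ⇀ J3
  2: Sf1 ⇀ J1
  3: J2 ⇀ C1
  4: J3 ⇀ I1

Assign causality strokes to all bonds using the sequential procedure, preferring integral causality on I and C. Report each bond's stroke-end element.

β2 stroke→Sf1  (source Sf1 imposes f)
β0 stroke→J1  (J1 flow already set via bond 2)
β3 stroke→J2  (prefer integral on C1)
β1 stroke→J3  (J2 effort already set via bond 3)
β4 stroke→I1  (J3 needs exactly one f-in)

β0 stroke→J1
β1 stroke→J3
β2 stroke→Sf1
β3 stroke→J2
β4 stroke→I1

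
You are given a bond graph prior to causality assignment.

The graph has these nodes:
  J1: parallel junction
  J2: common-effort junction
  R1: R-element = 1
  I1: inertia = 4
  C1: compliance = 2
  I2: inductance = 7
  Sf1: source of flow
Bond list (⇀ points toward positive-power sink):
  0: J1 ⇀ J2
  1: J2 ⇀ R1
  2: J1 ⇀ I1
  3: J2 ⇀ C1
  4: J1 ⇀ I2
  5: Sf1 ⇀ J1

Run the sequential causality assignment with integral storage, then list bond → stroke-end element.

b0 |J1
b1 |R1
b2 |I1
b3 |J2
b4 |I2
b5 |Sf1

#5 →Sf1  (Sf1 fixes flow; stroke at Sf1)
#2 →I1  (prefer integral on I1)
#3 →J2  (C1 outputs effort q/C1)
#0 →J1  (J2 effort already set via bond 3)
#1 →R1  (0-jn J2 has e-setter on 3)
#4 →I2  (0-jn J1 has e-setter on 0)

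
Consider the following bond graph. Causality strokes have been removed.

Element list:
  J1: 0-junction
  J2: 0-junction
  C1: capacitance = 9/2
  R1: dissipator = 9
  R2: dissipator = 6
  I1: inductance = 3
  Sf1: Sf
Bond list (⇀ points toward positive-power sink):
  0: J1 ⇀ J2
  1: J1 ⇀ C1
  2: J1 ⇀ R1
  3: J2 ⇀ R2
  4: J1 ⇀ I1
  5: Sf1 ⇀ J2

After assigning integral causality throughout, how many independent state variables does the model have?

2  (C1, I1 all integral)

bond 5 stroke at Sf1  (Sf1: flow source, stroke at near end)
bond 1 stroke at J1  (prefer integral on C1)
bond 0 stroke at J2  (common-e at J1 fixed by 1)
bond 2 stroke at R1  (J1: bond 1 brought effort, rest push out)
bond 4 stroke at I1  (J1 effort already set via bond 1)
bond 3 stroke at R2  (0-jn J2 has e-setter on 0)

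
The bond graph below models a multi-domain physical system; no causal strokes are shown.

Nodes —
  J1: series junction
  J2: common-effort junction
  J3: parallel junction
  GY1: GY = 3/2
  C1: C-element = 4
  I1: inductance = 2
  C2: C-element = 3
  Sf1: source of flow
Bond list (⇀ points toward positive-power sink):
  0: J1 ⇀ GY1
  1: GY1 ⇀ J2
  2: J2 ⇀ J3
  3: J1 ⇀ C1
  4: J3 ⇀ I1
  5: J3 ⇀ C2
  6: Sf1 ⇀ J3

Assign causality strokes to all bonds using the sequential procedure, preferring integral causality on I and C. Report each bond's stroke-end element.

#6 |Sf1  (Sf1: flow source, stroke at near end)
#3 |J1  (C1: C, integral causality)
#0 |GY1  (J1: last free bond brings flow in)
#1 |GY1  (GY GY1: same side as bond 0)
#2 |J2  (J2 needs exactly one e-in)
#4 |I1  (prefer integral on I1)
#5 |J3  (J3 needs exactly one e-in)

β0 →GY1
β1 →GY1
β2 →J2
β3 →J1
β4 →I1
β5 →J3
β6 →Sf1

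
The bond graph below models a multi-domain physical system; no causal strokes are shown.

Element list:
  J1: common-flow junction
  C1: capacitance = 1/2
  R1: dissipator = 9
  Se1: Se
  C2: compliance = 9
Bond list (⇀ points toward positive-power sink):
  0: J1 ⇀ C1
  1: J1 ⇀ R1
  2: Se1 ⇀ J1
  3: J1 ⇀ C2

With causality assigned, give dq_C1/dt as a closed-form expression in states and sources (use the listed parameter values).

dq_C1/dt = E_Se1/9 - 2*q_C1/9 - q_C2/81

#2 stroke at J1  (source Se1 imposes e)
#0 stroke at J1  (C1 outputs effort q/C1)
#3 stroke at J1  (C2 integral (e out))
#1 stroke at R1  (J1: last free bond brings flow in)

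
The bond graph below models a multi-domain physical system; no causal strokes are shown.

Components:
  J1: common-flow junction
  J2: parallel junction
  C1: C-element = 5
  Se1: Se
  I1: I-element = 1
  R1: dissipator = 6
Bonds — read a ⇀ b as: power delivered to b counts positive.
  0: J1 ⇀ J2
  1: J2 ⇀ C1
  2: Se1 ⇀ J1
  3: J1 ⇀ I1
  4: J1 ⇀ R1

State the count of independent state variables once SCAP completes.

b2 →J1  (Se1 fixes effort; stroke away)
b1 →J2  (C1: C, integral causality)
b0 →J1  (0-jn J2 has e-setter on 1)
b3 →I1  (I1 integral (f out))
b4 →J1  (J1 flow already set via bond 3)

2  (C1, I1 all integral)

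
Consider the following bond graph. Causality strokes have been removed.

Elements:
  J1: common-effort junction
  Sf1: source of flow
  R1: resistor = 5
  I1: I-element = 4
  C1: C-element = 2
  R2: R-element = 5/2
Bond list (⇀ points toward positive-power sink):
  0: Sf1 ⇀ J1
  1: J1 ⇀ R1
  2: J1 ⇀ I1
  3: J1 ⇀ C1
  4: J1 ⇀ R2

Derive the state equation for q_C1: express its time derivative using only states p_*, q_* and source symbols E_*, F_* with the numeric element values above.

dq_C1/dt = F_Sf1 - p_I1/4 - 3*q_C1/10

β0 →Sf1  (Sf1: flow source, stroke at near end)
β2 →I1  (I1 integral (f out))
β3 →J1  (prefer integral on C1)
β1 →R1  (J1: bond 3 brought effort, rest push out)
β4 →R2  (common-e at J1 fixed by 3)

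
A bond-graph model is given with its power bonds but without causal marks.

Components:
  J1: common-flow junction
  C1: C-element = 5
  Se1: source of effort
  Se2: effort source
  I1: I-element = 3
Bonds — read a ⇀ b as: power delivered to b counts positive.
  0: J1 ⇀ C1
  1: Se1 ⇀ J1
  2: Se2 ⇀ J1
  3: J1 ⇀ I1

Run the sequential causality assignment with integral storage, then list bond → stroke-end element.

#1 stroke at J1  (Se1 (Se) sets effort on bond)
#2 stroke at J1  (Se2: effort source, stroke at far end)
#0 stroke at J1  (C1 outputs effort q/C1)
#3 stroke at I1  (closing 1-jn rule on J1)

bond 0 →J1
bond 1 →J1
bond 2 →J1
bond 3 →I1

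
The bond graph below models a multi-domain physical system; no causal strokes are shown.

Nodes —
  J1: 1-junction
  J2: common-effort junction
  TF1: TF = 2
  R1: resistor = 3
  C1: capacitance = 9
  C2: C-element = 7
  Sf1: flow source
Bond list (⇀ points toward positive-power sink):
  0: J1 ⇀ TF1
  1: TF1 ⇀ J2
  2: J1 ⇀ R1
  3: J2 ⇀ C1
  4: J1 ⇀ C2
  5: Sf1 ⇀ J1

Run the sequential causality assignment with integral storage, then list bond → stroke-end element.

bond 5 stroke→Sf1  (Sf1 (Sf) sets flow on bond)
bond 0 stroke→J1  (J1 flow already set via bond 5)
bond 2 stroke→J1  (common-f at J1 fixed by 5)
bond 4 stroke→J1  (J1 flow already set via bond 5)
bond 1 stroke→TF1  (through TF1, causality passes straight; one stroke at TF1)
bond 3 stroke→J2  (J2 needs exactly one e-in)

β0 stroke→J1
β1 stroke→TF1
β2 stroke→J1
β3 stroke→J2
β4 stroke→J1
β5 stroke→Sf1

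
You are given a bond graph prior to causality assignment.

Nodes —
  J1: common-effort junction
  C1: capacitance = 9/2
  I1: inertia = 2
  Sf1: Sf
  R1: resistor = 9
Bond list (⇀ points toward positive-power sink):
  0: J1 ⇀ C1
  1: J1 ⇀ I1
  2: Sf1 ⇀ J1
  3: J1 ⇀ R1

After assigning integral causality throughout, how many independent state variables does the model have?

b2 stroke at Sf1  (Sf1 fixes flow; stroke at Sf1)
b0 stroke at J1  (C1 integral (e out))
b1 stroke at I1  (J1 effort already set via bond 0)
b3 stroke at R1  (J1: bond 0 brought effort, rest push out)

2  (C1, I1 all integral)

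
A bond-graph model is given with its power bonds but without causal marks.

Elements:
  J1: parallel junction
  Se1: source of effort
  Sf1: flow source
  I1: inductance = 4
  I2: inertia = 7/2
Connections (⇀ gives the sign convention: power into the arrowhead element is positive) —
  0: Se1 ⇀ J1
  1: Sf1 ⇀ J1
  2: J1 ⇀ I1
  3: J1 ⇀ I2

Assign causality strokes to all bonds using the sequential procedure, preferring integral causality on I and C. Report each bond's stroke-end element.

b0 stroke at J1
b1 stroke at Sf1
b2 stroke at I1
b3 stroke at I2

b0 stroke at J1  (Se1 fixes effort; stroke away)
b1 stroke at Sf1  (Sf1 fixes flow; stroke at Sf1)
b2 stroke at I1  (J1: bond 0 brought effort, rest push out)
b3 stroke at I2  (common-e at J1 fixed by 0)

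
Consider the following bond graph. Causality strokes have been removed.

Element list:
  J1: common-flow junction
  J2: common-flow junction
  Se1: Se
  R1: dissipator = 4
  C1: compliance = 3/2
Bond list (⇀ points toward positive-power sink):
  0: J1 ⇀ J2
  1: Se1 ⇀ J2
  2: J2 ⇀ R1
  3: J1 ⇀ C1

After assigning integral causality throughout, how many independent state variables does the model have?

β1 |J2  (Se1 (Se) sets effort on bond)
β3 |J1  (C1 integral (e out))
β0 |J2  (closing 1-jn rule on J1)
β2 |R1  (J2: last free bond brings flow in)

1  (C1 all integral)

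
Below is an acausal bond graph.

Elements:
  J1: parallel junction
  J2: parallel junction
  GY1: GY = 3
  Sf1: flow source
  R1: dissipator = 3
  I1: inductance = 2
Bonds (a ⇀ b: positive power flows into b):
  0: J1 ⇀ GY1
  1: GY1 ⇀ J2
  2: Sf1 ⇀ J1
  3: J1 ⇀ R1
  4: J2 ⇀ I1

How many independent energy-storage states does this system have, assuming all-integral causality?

1  (I1 all integral)

#2 →Sf1  (Sf1: flow source, stroke at near end)
#4 →I1  (I1: I, integral causality)
#1 →J2  (J2: last free bond brings effort in)
#0 →J1  (GY1: gyrator matches bond 1)
#3 →R1  (common-e at J1 fixed by 0)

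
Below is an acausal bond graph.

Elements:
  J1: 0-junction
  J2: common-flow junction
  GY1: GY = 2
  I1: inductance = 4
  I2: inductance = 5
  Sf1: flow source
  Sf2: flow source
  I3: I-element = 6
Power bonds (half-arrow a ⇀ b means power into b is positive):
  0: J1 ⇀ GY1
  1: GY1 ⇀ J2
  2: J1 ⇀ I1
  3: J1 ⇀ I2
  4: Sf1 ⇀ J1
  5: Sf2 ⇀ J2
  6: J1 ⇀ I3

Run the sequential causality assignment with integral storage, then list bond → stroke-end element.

bond 0 →J1
bond 1 →J2
bond 2 →I1
bond 3 →I2
bond 4 →Sf1
bond 5 →Sf2
bond 6 →I3

#4 →Sf1  (Sf1 fixes flow; stroke at Sf1)
#5 →Sf2  (source Sf2 imposes f)
#1 →J2  (J2 flow already set via bond 5)
#0 →J1  (GY GY1: same side as bond 1)
#2 →I1  (0-jn J1 has e-setter on 0)
#3 →I2  (J1 effort already set via bond 0)
#6 →I3  (0-jn J1 has e-setter on 0)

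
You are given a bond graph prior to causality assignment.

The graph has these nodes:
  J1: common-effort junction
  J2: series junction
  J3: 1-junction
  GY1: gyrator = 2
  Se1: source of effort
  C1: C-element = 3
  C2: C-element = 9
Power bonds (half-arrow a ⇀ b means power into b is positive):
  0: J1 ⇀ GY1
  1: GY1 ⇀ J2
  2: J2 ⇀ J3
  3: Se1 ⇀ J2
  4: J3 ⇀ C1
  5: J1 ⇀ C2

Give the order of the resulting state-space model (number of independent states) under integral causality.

β3 stroke at J2  (Se1 fixes effort; stroke away)
β4 stroke at J3  (C1 integral (e out))
β2 stroke at J2  (J3: last free bond brings flow in)
β1 stroke at GY1  (only one flow-in slot at J2)
β0 stroke at GY1  (GY1 both-in/both-out from 1)
β5 stroke at J1  (J1 needs exactly one e-in)

2  (C1, C2 all integral)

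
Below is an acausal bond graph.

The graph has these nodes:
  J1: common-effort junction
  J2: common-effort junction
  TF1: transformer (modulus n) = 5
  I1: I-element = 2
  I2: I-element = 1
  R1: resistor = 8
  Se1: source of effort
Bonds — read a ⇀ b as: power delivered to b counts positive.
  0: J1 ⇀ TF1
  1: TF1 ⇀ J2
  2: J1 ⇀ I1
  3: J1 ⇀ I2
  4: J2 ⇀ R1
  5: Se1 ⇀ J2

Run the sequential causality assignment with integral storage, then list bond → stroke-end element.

b5 →J2  (Se1 (Se) sets effort on bond)
b1 →TF1  (J2 effort already set via bond 5)
b4 →R1  (0-jn J2 has e-setter on 5)
b0 →J1  (TF1: transformer flips bond 1)
b2 →I1  (0-jn J1 has e-setter on 0)
b3 →I2  (common-e at J1 fixed by 0)

bond 0 stroke at J1
bond 1 stroke at TF1
bond 2 stroke at I1
bond 3 stroke at I2
bond 4 stroke at R1
bond 5 stroke at J2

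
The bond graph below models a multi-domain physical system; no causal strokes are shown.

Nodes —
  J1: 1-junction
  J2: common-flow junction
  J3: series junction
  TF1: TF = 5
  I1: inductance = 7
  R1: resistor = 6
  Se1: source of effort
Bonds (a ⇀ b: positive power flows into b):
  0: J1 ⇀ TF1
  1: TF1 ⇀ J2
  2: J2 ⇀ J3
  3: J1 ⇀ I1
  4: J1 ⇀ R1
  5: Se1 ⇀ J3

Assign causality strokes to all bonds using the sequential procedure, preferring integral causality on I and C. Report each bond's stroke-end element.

bond 5 →J3  (Se1 fixes effort; stroke away)
bond 2 →J2  (only one flow-in slot at J3)
bond 1 →TF1  (J2 needs exactly one f-in)
bond 0 →J1  (TF TF1: opposite of bond 1)
bond 3 →I1  (I1 integral (f out))
bond 4 →J1  (J1: bond 3 brought flow, rest push out)

#0 stroke→J1
#1 stroke→TF1
#2 stroke→J2
#3 stroke→I1
#4 stroke→J1
#5 stroke→J3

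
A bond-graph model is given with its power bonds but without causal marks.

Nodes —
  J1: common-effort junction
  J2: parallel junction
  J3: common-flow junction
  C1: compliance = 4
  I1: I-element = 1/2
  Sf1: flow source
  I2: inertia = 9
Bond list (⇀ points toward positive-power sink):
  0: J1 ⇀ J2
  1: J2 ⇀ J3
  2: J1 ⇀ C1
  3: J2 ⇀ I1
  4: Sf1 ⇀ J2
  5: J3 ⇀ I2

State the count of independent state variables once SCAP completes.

3  (C1, I1, I2 all integral)

#4 stroke→Sf1  (source Sf1 imposes f)
#2 stroke→J1  (C1: C, integral causality)
#0 stroke→J2  (0-jn J1 has e-setter on 2)
#1 stroke→J3  (J2: bond 0 brought effort, rest push out)
#3 stroke→I1  (0-jn J2 has e-setter on 0)
#5 stroke→I2  (J3: last free bond brings flow in)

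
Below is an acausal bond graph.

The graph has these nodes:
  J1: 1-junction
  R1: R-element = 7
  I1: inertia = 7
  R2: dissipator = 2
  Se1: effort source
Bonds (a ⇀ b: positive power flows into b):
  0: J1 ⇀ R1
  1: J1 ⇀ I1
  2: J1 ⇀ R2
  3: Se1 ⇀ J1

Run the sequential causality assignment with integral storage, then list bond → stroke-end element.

b3 →J1  (Se1 fixes effort; stroke away)
b1 →I1  (I1 outputs flow p/I1)
b0 →J1  (1-jn J1 has f-setter on 1)
b2 →J1  (1-jn J1 has f-setter on 1)

b0 stroke at J1
b1 stroke at I1
b2 stroke at J1
b3 stroke at J1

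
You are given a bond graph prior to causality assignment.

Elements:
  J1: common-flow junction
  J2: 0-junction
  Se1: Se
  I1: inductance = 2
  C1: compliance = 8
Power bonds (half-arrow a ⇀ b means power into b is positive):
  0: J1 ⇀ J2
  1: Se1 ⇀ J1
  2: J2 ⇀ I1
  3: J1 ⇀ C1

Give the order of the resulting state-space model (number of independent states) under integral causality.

b1 stroke→J1  (Se1: effort source, stroke at far end)
b2 stroke→I1  (I1 outputs flow p/I1)
b0 stroke→J2  (closing 0-jn rule on J2)
b3 stroke→J1  (J1 flow already set via bond 0)

2  (C1, I1 all integral)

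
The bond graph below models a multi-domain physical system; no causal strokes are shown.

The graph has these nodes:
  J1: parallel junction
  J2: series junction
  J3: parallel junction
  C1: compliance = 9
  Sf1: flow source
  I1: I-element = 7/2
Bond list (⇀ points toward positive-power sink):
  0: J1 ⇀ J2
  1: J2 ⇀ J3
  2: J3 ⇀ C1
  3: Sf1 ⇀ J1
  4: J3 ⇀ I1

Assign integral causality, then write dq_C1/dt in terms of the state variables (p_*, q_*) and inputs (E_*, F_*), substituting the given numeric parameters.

dq_C1/dt = F_Sf1 - 2*p_I1/7

β3 stroke→Sf1  (Sf1 fixes flow; stroke at Sf1)
β0 stroke→J1  (J1: last free bond brings effort in)
β1 stroke→J2  (J2: bond 0 brought flow, rest push out)
β2 stroke→J3  (C1 integral (e out))
β4 stroke→I1  (0-jn J3 has e-setter on 2)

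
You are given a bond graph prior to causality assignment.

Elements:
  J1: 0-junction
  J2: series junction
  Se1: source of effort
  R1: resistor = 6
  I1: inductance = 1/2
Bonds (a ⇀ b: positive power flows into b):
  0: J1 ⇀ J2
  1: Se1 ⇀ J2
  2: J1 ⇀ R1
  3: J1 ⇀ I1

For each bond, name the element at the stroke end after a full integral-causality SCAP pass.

bond 0 stroke→J1
bond 1 stroke→J2
bond 2 stroke→R1
bond 3 stroke→I1

bond 1 stroke at J2  (source Se1 imposes e)
bond 0 stroke at J1  (only one flow-in slot at J2)
bond 2 stroke at R1  (J1 effort already set via bond 0)
bond 3 stroke at I1  (common-e at J1 fixed by 0)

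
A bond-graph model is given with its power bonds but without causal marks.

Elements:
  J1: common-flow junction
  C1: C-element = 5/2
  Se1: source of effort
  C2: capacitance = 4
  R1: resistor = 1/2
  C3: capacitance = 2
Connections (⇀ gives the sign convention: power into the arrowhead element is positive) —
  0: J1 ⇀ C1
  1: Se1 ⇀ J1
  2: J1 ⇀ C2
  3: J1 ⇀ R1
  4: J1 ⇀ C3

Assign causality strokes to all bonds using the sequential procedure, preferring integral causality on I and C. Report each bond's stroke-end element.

β1 →J1  (Se1: effort source, stroke at far end)
β0 →J1  (C1 integral (e out))
β2 →J1  (C2 outputs effort q/C2)
β4 →J1  (C3 integral (e out))
β3 →R1  (closing 1-jn rule on J1)

β0 →J1
β1 →J1
β2 →J1
β3 →R1
β4 →J1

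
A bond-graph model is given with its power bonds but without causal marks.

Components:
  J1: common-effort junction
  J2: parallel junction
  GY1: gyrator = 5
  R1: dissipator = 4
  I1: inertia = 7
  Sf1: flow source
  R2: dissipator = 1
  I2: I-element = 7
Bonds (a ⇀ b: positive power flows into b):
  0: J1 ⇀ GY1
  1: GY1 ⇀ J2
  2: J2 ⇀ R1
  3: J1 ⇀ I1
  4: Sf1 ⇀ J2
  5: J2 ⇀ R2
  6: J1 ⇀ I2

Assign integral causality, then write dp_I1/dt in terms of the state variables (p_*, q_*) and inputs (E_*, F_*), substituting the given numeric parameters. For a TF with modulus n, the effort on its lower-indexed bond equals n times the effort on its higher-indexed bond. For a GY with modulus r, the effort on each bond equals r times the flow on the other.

#4 →Sf1  (Sf1: flow source, stroke at near end)
#3 →I1  (I1: I, integral causality)
#6 →I2  (I2: I, integral causality)
#0 →J1  (J1: last free bond brings effort in)
#1 →J2  (GY1 both-in/both-out from 0)
#2 →R1  (J2: bond 1 brought effort, rest push out)
#5 →R2  (J2 effort already set via bond 1)

dp_I1/dt = -5*F_Sf1 - 125*p_I1/28 - 125*p_I2/28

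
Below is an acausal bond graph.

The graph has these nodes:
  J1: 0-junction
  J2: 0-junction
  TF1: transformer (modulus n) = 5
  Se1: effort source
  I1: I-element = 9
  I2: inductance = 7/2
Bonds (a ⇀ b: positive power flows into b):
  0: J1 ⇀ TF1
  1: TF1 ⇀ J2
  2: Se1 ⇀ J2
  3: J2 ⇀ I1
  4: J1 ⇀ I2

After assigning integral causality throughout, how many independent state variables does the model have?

bond 2 →J2  (source Se1 imposes e)
bond 1 →TF1  (J2: bond 2 brought effort, rest push out)
bond 3 →I1  (common-e at J2 fixed by 2)
bond 0 →J1  (through TF1, causality passes straight; one stroke at TF1)
bond 4 →I2  (J1: bond 0 brought effort, rest push out)

2  (I1, I2 all integral)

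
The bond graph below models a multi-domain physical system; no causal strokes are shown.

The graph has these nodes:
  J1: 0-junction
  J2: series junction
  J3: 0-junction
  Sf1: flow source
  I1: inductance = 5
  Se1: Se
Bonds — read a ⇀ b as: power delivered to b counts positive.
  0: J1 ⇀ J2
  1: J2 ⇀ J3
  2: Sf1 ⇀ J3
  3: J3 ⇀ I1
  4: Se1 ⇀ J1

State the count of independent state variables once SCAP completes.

1  (I1 all integral)

b2 stroke at Sf1  (Sf1 (Sf) sets flow on bond)
b4 stroke at J1  (Se1 fixes effort; stroke away)
b0 stroke at J2  (0-jn J1 has e-setter on 4)
b1 stroke at J3  (closing 1-jn rule on J2)
b3 stroke at I1  (J3 effort already set via bond 1)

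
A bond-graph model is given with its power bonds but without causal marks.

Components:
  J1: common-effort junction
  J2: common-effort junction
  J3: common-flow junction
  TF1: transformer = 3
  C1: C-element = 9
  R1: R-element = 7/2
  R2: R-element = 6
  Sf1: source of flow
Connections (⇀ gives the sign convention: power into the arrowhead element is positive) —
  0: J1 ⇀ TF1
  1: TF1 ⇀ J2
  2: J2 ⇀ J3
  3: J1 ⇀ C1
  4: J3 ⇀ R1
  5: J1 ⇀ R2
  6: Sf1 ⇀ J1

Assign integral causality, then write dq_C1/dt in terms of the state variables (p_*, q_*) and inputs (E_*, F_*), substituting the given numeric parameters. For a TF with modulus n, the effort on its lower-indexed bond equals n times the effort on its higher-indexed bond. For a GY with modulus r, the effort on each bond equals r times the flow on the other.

bond 6 stroke→Sf1  (Sf1 fixes flow; stroke at Sf1)
bond 3 stroke→J1  (prefer integral on C1)
bond 0 stroke→TF1  (J1: bond 3 brought effort, rest push out)
bond 5 stroke→R2  (common-e at J1 fixed by 3)
bond 1 stroke→J2  (TF TF1: opposite of bond 0)
bond 2 stroke→J3  (0-jn J2 has e-setter on 1)
bond 4 stroke→R1  (J3: last free bond brings flow in)

dq_C1/dt = F_Sf1 - 25*q_C1/1134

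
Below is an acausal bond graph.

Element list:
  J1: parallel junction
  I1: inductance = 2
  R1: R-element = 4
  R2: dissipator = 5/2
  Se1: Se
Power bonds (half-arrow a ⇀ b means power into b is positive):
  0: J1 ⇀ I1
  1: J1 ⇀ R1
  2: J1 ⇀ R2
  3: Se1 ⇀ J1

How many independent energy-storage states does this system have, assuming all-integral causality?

#3 →J1  (Se1 (Se) sets effort on bond)
#0 →I1  (J1: bond 3 brought effort, rest push out)
#1 →R1  (J1 effort already set via bond 3)
#2 →R2  (J1 effort already set via bond 3)

1  (I1 all integral)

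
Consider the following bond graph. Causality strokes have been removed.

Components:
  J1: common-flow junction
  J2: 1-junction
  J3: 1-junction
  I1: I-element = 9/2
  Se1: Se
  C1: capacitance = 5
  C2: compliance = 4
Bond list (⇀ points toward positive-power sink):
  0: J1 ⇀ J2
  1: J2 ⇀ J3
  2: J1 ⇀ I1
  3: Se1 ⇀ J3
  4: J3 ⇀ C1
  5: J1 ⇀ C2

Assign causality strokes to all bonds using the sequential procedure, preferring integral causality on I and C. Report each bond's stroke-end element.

bond 0 |J1
bond 1 |J2
bond 2 |I1
bond 3 |J3
bond 4 |J3
bond 5 |J1

b3 |J3  (Se1: effort source, stroke at far end)
b2 |I1  (I1: I, integral causality)
b0 |J1  (1-jn J1 has f-setter on 2)
b5 |J1  (1-jn J1 has f-setter on 2)
b1 |J2  (J2: bond 0 brought flow, rest push out)
b4 |J3  (J3: bond 1 brought flow, rest push out)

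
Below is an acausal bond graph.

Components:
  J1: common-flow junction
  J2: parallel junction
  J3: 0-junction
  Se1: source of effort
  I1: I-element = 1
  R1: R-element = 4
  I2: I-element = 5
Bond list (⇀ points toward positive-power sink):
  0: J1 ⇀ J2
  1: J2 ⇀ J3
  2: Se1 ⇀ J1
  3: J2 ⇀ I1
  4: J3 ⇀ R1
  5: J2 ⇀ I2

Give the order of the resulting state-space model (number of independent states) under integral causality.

2  (I1, I2 all integral)

β2 →J1  (source Se1 imposes e)
β0 →J2  (J1: last free bond brings flow in)
β1 →J3  (0-jn J2 has e-setter on 0)
β3 →I1  (J2: bond 0 brought effort, rest push out)
β5 →I2  (common-e at J2 fixed by 0)
β4 →R1  (common-e at J3 fixed by 1)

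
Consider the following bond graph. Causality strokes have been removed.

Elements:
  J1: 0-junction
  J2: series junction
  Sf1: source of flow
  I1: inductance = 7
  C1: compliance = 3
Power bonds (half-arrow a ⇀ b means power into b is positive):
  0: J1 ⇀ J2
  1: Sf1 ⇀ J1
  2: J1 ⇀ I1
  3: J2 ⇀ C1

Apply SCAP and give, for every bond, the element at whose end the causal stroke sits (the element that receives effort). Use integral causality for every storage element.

bond 0 →J1
bond 1 →Sf1
bond 2 →I1
bond 3 →J2

bond 1 →Sf1  (source Sf1 imposes f)
bond 2 →I1  (I1 outputs flow p/I1)
bond 0 →J1  (closing 0-jn rule on J1)
bond 3 →J2  (1-jn J2 has f-setter on 0)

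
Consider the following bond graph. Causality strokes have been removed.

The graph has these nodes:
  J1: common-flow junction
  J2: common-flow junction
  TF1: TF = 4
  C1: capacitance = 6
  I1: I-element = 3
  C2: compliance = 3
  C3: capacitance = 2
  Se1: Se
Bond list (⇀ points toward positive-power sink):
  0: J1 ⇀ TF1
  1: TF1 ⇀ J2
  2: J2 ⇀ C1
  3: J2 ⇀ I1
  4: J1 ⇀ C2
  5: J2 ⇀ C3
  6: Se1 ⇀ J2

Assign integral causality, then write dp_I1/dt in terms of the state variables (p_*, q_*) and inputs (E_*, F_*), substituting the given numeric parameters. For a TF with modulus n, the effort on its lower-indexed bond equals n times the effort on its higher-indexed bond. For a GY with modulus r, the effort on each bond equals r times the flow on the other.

dp_I1/dt = E_Se1 - q_C1/6 - q_C2/12 - q_C3/2

#6 |J2  (Se1 (Se) sets effort on bond)
#2 |J2  (C1: C, integral causality)
#3 |I1  (I1 integral (f out))
#1 |J2  (J2: bond 3 brought flow, rest push out)
#5 |J2  (common-f at J2 fixed by 3)
#0 |TF1  (TF1 one-in-one-out from 1)
#4 |J1  (J1: bond 0 brought flow, rest push out)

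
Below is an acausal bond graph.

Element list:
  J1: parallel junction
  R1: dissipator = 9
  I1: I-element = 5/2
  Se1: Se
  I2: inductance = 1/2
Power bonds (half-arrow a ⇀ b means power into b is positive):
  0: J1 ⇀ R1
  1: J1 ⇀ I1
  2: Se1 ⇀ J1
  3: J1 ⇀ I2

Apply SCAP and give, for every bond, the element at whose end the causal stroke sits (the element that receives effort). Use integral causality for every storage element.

β2 |J1  (Se1 fixes effort; stroke away)
β0 |R1  (0-jn J1 has e-setter on 2)
β1 |I1  (J1: bond 2 brought effort, rest push out)
β3 |I2  (0-jn J1 has e-setter on 2)

bond 0 →R1
bond 1 →I1
bond 2 →J1
bond 3 →I2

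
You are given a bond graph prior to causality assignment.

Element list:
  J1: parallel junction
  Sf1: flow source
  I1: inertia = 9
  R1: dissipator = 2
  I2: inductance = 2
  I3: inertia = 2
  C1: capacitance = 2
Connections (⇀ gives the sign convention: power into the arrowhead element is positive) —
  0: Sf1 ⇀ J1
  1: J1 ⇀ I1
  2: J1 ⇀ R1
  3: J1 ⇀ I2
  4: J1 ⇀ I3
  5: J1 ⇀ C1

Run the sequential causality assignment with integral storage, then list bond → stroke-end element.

bond 0 stroke→Sf1  (Sf1 (Sf) sets flow on bond)
bond 1 stroke→I1  (I1: I, integral causality)
bond 3 stroke→I2  (prefer integral on I2)
bond 4 stroke→I3  (I3: I, integral causality)
bond 5 stroke→J1  (C1: C, integral causality)
bond 2 stroke→R1  (J1: bond 5 brought effort, rest push out)

b0 stroke→Sf1
b1 stroke→I1
b2 stroke→R1
b3 stroke→I2
b4 stroke→I3
b5 stroke→J1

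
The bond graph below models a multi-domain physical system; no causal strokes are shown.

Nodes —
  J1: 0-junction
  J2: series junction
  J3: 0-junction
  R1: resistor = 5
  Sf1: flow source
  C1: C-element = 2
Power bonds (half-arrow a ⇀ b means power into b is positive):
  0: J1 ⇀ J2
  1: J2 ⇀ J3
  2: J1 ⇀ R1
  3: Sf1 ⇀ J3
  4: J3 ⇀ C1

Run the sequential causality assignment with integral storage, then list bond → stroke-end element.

#0 stroke at J1
#1 stroke at J2
#2 stroke at R1
#3 stroke at Sf1
#4 stroke at J3

β3 stroke→Sf1  (Sf1: flow source, stroke at near end)
β4 stroke→J3  (C1: C, integral causality)
β1 stroke→J2  (0-jn J3 has e-setter on 4)
β0 stroke→J1  (J2: last free bond brings flow in)
β2 stroke→R1  (J1 effort already set via bond 0)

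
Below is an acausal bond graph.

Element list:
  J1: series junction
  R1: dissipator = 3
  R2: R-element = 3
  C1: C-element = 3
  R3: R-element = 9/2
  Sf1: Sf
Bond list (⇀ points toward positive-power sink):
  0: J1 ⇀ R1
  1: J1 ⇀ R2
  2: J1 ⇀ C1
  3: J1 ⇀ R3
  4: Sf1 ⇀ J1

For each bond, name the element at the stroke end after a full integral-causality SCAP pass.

#4 stroke at Sf1  (Sf1: flow source, stroke at near end)
#0 stroke at J1  (1-jn J1 has f-setter on 4)
#1 stroke at J1  (1-jn J1 has f-setter on 4)
#2 stroke at J1  (common-f at J1 fixed by 4)
#3 stroke at J1  (J1: bond 4 brought flow, rest push out)

#0 stroke at J1
#1 stroke at J1
#2 stroke at J1
#3 stroke at J1
#4 stroke at Sf1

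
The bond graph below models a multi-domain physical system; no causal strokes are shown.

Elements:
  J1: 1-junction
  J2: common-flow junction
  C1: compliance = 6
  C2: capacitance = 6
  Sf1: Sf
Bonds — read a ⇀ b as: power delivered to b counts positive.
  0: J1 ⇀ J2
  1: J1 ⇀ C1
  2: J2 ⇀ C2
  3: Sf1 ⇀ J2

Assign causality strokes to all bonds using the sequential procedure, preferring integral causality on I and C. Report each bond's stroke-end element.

bond 0 |J2
bond 1 |J1
bond 2 |J2
bond 3 |Sf1

b3 |Sf1  (Sf1 fixes flow; stroke at Sf1)
b0 |J2  (J2 flow already set via bond 3)
b2 |J2  (J2 flow already set via bond 3)
b1 |J1  (J1 flow already set via bond 0)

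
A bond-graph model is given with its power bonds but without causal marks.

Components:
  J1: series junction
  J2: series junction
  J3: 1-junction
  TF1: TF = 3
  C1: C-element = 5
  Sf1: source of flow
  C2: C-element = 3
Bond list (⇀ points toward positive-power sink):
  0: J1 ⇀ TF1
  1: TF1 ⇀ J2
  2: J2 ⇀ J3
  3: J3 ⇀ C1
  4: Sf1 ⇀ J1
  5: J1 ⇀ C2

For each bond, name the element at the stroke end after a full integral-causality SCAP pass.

β4 →Sf1  (Sf1 (Sf) sets flow on bond)
β0 →J1  (1-jn J1 has f-setter on 4)
β5 →J1  (1-jn J1 has f-setter on 4)
β1 →TF1  (TF1 one-in-one-out from 0)
β2 →J2  (common-f at J2 fixed by 1)
β3 →J3  (common-f at J3 fixed by 2)

b0 |J1
b1 |TF1
b2 |J2
b3 |J3
b4 |Sf1
b5 |J1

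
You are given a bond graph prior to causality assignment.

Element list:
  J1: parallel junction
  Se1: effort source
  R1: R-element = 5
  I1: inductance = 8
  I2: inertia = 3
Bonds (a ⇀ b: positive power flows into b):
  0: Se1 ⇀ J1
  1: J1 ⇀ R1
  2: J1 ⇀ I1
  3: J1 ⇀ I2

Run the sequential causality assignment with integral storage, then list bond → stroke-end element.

#0 stroke→J1
#1 stroke→R1
#2 stroke→I1
#3 stroke→I2

b0 →J1  (source Se1 imposes e)
b1 →R1  (J1: bond 0 brought effort, rest push out)
b2 →I1  (J1 effort already set via bond 0)
b3 →I2  (0-jn J1 has e-setter on 0)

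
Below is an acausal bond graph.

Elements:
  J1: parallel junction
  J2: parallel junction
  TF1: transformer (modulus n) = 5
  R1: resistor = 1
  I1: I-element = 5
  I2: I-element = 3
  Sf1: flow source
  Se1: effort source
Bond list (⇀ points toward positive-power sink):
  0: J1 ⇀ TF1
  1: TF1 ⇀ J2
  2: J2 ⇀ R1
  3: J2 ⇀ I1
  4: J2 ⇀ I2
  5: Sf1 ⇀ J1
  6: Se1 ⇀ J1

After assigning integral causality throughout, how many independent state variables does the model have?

2  (I1, I2 all integral)

β5 stroke at Sf1  (source Sf1 imposes f)
β6 stroke at J1  (Se1 fixes effort; stroke away)
β0 stroke at TF1  (J1: bond 6 brought effort, rest push out)
β1 stroke at J2  (TF1: transformer flips bond 0)
β2 stroke at R1  (J2: bond 1 brought effort, rest push out)
β3 stroke at I1  (0-jn J2 has e-setter on 1)
β4 stroke at I2  (common-e at J2 fixed by 1)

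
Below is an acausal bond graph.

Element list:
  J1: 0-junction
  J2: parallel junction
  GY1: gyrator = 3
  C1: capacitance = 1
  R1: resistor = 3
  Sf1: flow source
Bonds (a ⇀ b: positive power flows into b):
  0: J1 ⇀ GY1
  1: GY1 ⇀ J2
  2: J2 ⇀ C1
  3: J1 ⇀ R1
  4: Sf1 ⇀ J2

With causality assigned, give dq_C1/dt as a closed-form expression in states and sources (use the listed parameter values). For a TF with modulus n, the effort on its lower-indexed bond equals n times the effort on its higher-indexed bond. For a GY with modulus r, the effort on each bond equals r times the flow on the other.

dq_C1/dt = F_Sf1 - q_C1/3

b4 |Sf1  (Sf1: flow source, stroke at near end)
b2 |J2  (C1 outputs effort q/C1)
b1 |GY1  (common-e at J2 fixed by 2)
b0 |GY1  (GY GY1: same side as bond 1)
b3 |J1  (closing 0-jn rule on J1)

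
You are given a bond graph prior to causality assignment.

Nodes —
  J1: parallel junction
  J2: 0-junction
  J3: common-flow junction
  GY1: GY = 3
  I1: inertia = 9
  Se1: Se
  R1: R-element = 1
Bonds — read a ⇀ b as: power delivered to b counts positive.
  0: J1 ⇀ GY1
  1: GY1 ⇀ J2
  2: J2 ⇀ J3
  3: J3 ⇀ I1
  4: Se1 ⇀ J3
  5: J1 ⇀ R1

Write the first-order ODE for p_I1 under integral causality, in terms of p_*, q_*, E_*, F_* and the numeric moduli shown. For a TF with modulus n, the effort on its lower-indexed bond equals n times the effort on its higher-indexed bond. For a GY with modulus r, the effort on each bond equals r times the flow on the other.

dp_I1/dt = E_Se1 - p_I1

bond 4 stroke→J3  (source Se1 imposes e)
bond 3 stroke→I1  (I1: I, integral causality)
bond 2 stroke→J3  (common-f at J3 fixed by 3)
bond 1 stroke→J2  (closing 0-jn rule on J2)
bond 0 stroke→J1  (GY GY1: same side as bond 1)
bond 5 stroke→R1  (common-e at J1 fixed by 0)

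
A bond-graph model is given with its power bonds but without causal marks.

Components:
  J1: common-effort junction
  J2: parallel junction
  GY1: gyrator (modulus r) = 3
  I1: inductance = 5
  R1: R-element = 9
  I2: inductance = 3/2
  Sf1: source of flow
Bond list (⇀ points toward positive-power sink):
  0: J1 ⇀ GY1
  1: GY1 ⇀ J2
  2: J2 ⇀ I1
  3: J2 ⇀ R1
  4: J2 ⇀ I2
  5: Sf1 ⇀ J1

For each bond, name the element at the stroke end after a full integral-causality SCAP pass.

β5 stroke at Sf1  (Sf1 fixes flow; stroke at Sf1)
β0 stroke at J1  (J1 needs exactly one e-in)
β1 stroke at J2  (through GY1, causality inverts; strokes same side of GY1)
β2 stroke at I1  (J2 effort already set via bond 1)
β3 stroke at R1  (common-e at J2 fixed by 1)
β4 stroke at I2  (J2 effort already set via bond 1)

#0 →J1
#1 →J2
#2 →I1
#3 →R1
#4 →I2
#5 →Sf1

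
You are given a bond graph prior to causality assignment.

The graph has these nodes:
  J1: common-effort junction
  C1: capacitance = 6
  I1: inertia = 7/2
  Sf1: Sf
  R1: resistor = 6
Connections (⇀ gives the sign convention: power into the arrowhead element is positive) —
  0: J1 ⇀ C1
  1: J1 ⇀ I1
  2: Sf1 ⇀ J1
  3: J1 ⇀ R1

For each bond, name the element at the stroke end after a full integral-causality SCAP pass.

b0 stroke at J1
b1 stroke at I1
b2 stroke at Sf1
b3 stroke at R1

bond 2 stroke→Sf1  (Sf1 fixes flow; stroke at Sf1)
bond 0 stroke→J1  (prefer integral on C1)
bond 1 stroke→I1  (common-e at J1 fixed by 0)
bond 3 stroke→R1  (common-e at J1 fixed by 0)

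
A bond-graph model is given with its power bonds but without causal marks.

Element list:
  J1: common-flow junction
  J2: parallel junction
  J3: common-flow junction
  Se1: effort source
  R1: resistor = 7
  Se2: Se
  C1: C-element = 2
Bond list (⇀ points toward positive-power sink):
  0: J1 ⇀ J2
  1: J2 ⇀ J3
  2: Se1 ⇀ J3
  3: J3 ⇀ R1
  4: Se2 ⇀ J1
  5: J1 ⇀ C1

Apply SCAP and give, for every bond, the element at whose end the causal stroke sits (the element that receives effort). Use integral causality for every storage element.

#2 |J3  (Se1 (Se) sets effort on bond)
#4 |J1  (Se2 fixes effort; stroke away)
#5 |J1  (C1 integral (e out))
#0 |J2  (J1: last free bond brings flow in)
#1 |J3  (0-jn J2 has e-setter on 0)
#3 |R1  (J3 needs exactly one f-in)

#0 |J2
#1 |J3
#2 |J3
#3 |R1
#4 |J1
#5 |J1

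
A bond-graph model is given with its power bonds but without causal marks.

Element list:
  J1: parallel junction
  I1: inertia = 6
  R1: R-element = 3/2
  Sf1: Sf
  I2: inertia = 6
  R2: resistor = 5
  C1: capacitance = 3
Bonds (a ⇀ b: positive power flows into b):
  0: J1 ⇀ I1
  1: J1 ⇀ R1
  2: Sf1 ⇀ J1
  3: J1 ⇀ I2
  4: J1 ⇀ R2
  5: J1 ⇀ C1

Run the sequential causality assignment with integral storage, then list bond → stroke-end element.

β2 →Sf1  (source Sf1 imposes f)
β0 →I1  (I1 outputs flow p/I1)
β3 →I2  (prefer integral on I2)
β5 →J1  (C1: C, integral causality)
β1 →R1  (common-e at J1 fixed by 5)
β4 →R2  (0-jn J1 has e-setter on 5)

b0 stroke→I1
b1 stroke→R1
b2 stroke→Sf1
b3 stroke→I2
b4 stroke→R2
b5 stroke→J1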